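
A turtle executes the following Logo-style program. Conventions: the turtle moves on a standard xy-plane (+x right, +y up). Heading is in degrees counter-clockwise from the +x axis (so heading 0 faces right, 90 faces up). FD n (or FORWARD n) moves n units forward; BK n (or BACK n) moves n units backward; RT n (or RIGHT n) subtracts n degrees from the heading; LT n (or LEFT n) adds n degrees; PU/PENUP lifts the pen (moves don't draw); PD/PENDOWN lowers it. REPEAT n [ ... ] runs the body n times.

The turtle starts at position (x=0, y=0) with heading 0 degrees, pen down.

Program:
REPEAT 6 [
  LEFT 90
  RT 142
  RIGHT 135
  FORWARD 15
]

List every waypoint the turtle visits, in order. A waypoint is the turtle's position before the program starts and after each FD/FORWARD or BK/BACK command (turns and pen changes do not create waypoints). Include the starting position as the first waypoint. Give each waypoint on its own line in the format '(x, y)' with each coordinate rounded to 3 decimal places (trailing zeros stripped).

Answer: (0, 0)
(-14.888, 1.828)
(-0.334, -1.801)
(-14.337, 3.575)
(-1.093, -3.467)
(-13.381, 5.136)
(-2.233, -4.901)

Derivation:
Executing turtle program step by step:
Start: pos=(0,0), heading=0, pen down
REPEAT 6 [
  -- iteration 1/6 --
  LT 90: heading 0 -> 90
  RT 142: heading 90 -> 308
  RT 135: heading 308 -> 173
  FD 15: (0,0) -> (-14.888,1.828) [heading=173, draw]
  -- iteration 2/6 --
  LT 90: heading 173 -> 263
  RT 142: heading 263 -> 121
  RT 135: heading 121 -> 346
  FD 15: (-14.888,1.828) -> (-0.334,-1.801) [heading=346, draw]
  -- iteration 3/6 --
  LT 90: heading 346 -> 76
  RT 142: heading 76 -> 294
  RT 135: heading 294 -> 159
  FD 15: (-0.334,-1.801) -> (-14.337,3.575) [heading=159, draw]
  -- iteration 4/6 --
  LT 90: heading 159 -> 249
  RT 142: heading 249 -> 107
  RT 135: heading 107 -> 332
  FD 15: (-14.337,3.575) -> (-1.093,-3.467) [heading=332, draw]
  -- iteration 5/6 --
  LT 90: heading 332 -> 62
  RT 142: heading 62 -> 280
  RT 135: heading 280 -> 145
  FD 15: (-1.093,-3.467) -> (-13.381,5.136) [heading=145, draw]
  -- iteration 6/6 --
  LT 90: heading 145 -> 235
  RT 142: heading 235 -> 93
  RT 135: heading 93 -> 318
  FD 15: (-13.381,5.136) -> (-2.233,-4.901) [heading=318, draw]
]
Final: pos=(-2.233,-4.901), heading=318, 6 segment(s) drawn
Waypoints (7 total):
(0, 0)
(-14.888, 1.828)
(-0.334, -1.801)
(-14.337, 3.575)
(-1.093, -3.467)
(-13.381, 5.136)
(-2.233, -4.901)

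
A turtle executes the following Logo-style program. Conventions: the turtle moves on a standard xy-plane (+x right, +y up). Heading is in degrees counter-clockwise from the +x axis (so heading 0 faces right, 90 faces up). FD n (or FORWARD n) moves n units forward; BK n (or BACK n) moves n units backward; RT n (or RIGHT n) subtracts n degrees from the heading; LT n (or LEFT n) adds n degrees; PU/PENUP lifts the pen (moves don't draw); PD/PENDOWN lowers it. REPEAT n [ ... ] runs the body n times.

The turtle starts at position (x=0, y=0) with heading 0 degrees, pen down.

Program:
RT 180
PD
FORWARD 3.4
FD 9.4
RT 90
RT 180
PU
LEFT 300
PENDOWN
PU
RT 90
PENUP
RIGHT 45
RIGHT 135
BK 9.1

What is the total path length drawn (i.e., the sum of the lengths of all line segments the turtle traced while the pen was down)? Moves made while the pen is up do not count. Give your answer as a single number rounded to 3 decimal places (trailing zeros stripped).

Answer: 12.8

Derivation:
Executing turtle program step by step:
Start: pos=(0,0), heading=0, pen down
RT 180: heading 0 -> 180
PD: pen down
FD 3.4: (0,0) -> (-3.4,0) [heading=180, draw]
FD 9.4: (-3.4,0) -> (-12.8,0) [heading=180, draw]
RT 90: heading 180 -> 90
RT 180: heading 90 -> 270
PU: pen up
LT 300: heading 270 -> 210
PD: pen down
PU: pen up
RT 90: heading 210 -> 120
PU: pen up
RT 45: heading 120 -> 75
RT 135: heading 75 -> 300
BK 9.1: (-12.8,0) -> (-17.35,7.881) [heading=300, move]
Final: pos=(-17.35,7.881), heading=300, 2 segment(s) drawn

Segment lengths:
  seg 1: (0,0) -> (-3.4,0), length = 3.4
  seg 2: (-3.4,0) -> (-12.8,0), length = 9.4
Total = 12.8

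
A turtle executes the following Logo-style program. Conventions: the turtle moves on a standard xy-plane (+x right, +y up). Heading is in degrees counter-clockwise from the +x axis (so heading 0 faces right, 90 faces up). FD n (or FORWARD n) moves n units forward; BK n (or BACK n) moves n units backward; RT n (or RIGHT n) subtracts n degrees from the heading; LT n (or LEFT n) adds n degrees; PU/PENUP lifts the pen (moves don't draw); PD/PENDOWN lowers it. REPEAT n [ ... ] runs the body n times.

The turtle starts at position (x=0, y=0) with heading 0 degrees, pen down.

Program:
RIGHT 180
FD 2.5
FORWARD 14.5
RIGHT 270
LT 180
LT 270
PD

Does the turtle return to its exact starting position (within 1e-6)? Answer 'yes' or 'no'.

Answer: no

Derivation:
Executing turtle program step by step:
Start: pos=(0,0), heading=0, pen down
RT 180: heading 0 -> 180
FD 2.5: (0,0) -> (-2.5,0) [heading=180, draw]
FD 14.5: (-2.5,0) -> (-17,0) [heading=180, draw]
RT 270: heading 180 -> 270
LT 180: heading 270 -> 90
LT 270: heading 90 -> 0
PD: pen down
Final: pos=(-17,0), heading=0, 2 segment(s) drawn

Start position: (0, 0)
Final position: (-17, 0)
Distance = 17; >= 1e-6 -> NOT closed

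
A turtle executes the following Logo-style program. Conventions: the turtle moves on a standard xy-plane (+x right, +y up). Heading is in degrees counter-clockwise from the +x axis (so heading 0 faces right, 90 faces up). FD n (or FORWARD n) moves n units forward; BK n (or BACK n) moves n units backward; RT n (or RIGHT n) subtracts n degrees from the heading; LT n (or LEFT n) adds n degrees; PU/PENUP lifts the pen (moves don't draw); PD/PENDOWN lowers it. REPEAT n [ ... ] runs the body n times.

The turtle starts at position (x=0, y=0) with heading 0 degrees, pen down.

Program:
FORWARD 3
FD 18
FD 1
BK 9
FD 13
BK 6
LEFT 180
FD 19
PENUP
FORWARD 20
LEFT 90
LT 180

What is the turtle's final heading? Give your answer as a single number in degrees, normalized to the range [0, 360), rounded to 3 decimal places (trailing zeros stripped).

Answer: 90

Derivation:
Executing turtle program step by step:
Start: pos=(0,0), heading=0, pen down
FD 3: (0,0) -> (3,0) [heading=0, draw]
FD 18: (3,0) -> (21,0) [heading=0, draw]
FD 1: (21,0) -> (22,0) [heading=0, draw]
BK 9: (22,0) -> (13,0) [heading=0, draw]
FD 13: (13,0) -> (26,0) [heading=0, draw]
BK 6: (26,0) -> (20,0) [heading=0, draw]
LT 180: heading 0 -> 180
FD 19: (20,0) -> (1,0) [heading=180, draw]
PU: pen up
FD 20: (1,0) -> (-19,0) [heading=180, move]
LT 90: heading 180 -> 270
LT 180: heading 270 -> 90
Final: pos=(-19,0), heading=90, 7 segment(s) drawn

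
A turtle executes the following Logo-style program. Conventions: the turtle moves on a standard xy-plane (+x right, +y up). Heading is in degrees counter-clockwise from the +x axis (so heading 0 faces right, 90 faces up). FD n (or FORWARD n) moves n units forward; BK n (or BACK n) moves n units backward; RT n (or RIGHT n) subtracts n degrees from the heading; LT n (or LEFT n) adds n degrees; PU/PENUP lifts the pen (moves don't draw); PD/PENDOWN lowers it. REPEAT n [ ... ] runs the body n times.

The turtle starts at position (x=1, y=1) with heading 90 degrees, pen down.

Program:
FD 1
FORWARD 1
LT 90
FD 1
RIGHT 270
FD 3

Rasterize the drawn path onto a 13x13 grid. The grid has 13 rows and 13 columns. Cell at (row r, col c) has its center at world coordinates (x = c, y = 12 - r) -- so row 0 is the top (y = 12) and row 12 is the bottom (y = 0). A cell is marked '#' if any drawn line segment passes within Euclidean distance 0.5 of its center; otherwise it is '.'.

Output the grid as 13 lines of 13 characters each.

Answer: .............
.............
.............
.............
.............
.............
.............
.............
.............
##...........
##...........
##...........
#............

Derivation:
Segment 0: (1,1) -> (1,2)
Segment 1: (1,2) -> (1,3)
Segment 2: (1,3) -> (0,3)
Segment 3: (0,3) -> (0,0)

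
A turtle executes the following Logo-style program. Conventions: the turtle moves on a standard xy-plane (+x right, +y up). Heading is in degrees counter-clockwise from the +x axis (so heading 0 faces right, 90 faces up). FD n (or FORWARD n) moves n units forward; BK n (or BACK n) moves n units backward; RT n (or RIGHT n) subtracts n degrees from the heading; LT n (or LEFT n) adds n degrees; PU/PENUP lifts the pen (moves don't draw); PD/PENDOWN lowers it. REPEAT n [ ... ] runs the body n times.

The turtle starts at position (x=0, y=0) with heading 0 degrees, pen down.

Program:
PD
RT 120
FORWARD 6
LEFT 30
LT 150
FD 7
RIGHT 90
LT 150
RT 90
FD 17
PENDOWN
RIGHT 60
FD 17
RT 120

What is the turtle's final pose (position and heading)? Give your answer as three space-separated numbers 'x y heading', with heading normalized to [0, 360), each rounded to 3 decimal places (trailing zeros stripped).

Answer: 29.945 0.866 210

Derivation:
Executing turtle program step by step:
Start: pos=(0,0), heading=0, pen down
PD: pen down
RT 120: heading 0 -> 240
FD 6: (0,0) -> (-3,-5.196) [heading=240, draw]
LT 30: heading 240 -> 270
LT 150: heading 270 -> 60
FD 7: (-3,-5.196) -> (0.5,0.866) [heading=60, draw]
RT 90: heading 60 -> 330
LT 150: heading 330 -> 120
RT 90: heading 120 -> 30
FD 17: (0.5,0.866) -> (15.222,9.366) [heading=30, draw]
PD: pen down
RT 60: heading 30 -> 330
FD 17: (15.222,9.366) -> (29.945,0.866) [heading=330, draw]
RT 120: heading 330 -> 210
Final: pos=(29.945,0.866), heading=210, 4 segment(s) drawn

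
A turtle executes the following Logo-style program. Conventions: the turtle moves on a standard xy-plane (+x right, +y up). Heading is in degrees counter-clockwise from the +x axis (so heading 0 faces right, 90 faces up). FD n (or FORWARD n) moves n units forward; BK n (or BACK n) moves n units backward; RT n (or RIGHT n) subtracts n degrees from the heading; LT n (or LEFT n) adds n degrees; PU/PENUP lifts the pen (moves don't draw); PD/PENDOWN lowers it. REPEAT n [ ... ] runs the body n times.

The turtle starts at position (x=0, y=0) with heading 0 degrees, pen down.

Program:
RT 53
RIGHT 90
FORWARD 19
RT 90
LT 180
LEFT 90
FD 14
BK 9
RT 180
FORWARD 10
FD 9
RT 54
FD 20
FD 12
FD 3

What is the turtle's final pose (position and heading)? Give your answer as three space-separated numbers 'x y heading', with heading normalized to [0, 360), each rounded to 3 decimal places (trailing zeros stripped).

Executing turtle program step by step:
Start: pos=(0,0), heading=0, pen down
RT 53: heading 0 -> 307
RT 90: heading 307 -> 217
FD 19: (0,0) -> (-15.174,-11.434) [heading=217, draw]
RT 90: heading 217 -> 127
LT 180: heading 127 -> 307
LT 90: heading 307 -> 37
FD 14: (-15.174,-11.434) -> (-3.993,-3.009) [heading=37, draw]
BK 9: (-3.993,-3.009) -> (-11.181,-8.425) [heading=37, draw]
RT 180: heading 37 -> 217
FD 10: (-11.181,-8.425) -> (-19.167,-14.444) [heading=217, draw]
FD 9: (-19.167,-14.444) -> (-26.355,-19.86) [heading=217, draw]
RT 54: heading 217 -> 163
FD 20: (-26.355,-19.86) -> (-45.481,-14.012) [heading=163, draw]
FD 12: (-45.481,-14.012) -> (-56.957,-10.504) [heading=163, draw]
FD 3: (-56.957,-10.504) -> (-59.826,-9.627) [heading=163, draw]
Final: pos=(-59.826,-9.627), heading=163, 8 segment(s) drawn

Answer: -59.826 -9.627 163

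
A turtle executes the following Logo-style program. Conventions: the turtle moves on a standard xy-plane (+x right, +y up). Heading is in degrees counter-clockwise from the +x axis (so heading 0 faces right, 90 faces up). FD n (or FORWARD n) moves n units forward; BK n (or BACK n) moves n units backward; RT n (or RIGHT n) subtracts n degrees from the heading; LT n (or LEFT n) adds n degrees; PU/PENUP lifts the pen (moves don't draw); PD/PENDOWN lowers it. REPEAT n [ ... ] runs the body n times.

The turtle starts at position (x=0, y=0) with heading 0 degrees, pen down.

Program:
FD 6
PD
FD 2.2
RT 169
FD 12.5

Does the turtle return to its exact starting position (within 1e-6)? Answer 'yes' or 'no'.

Answer: no

Derivation:
Executing turtle program step by step:
Start: pos=(0,0), heading=0, pen down
FD 6: (0,0) -> (6,0) [heading=0, draw]
PD: pen down
FD 2.2: (6,0) -> (8.2,0) [heading=0, draw]
RT 169: heading 0 -> 191
FD 12.5: (8.2,0) -> (-4.07,-2.385) [heading=191, draw]
Final: pos=(-4.07,-2.385), heading=191, 3 segment(s) drawn

Start position: (0, 0)
Final position: (-4.07, -2.385)
Distance = 4.718; >= 1e-6 -> NOT closed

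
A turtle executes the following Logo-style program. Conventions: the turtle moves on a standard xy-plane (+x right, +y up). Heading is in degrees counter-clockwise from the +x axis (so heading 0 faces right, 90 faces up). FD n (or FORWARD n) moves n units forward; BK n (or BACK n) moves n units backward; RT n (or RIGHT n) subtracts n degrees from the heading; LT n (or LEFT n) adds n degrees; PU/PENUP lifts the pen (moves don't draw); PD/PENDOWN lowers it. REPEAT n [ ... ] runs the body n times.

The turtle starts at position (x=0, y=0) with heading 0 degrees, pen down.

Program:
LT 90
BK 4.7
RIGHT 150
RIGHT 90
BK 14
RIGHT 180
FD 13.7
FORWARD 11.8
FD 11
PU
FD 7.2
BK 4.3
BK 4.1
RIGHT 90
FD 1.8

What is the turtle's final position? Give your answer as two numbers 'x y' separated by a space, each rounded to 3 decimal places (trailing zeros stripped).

Answer: 43.595 18.391

Derivation:
Executing turtle program step by step:
Start: pos=(0,0), heading=0, pen down
LT 90: heading 0 -> 90
BK 4.7: (0,0) -> (0,-4.7) [heading=90, draw]
RT 150: heading 90 -> 300
RT 90: heading 300 -> 210
BK 14: (0,-4.7) -> (12.124,2.3) [heading=210, draw]
RT 180: heading 210 -> 30
FD 13.7: (12.124,2.3) -> (23.989,9.15) [heading=30, draw]
FD 11.8: (23.989,9.15) -> (34.208,15.05) [heading=30, draw]
FD 11: (34.208,15.05) -> (43.734,20.55) [heading=30, draw]
PU: pen up
FD 7.2: (43.734,20.55) -> (49.97,24.15) [heading=30, move]
BK 4.3: (49.97,24.15) -> (46.246,22) [heading=30, move]
BK 4.1: (46.246,22) -> (42.695,19.95) [heading=30, move]
RT 90: heading 30 -> 300
FD 1.8: (42.695,19.95) -> (43.595,18.391) [heading=300, move]
Final: pos=(43.595,18.391), heading=300, 5 segment(s) drawn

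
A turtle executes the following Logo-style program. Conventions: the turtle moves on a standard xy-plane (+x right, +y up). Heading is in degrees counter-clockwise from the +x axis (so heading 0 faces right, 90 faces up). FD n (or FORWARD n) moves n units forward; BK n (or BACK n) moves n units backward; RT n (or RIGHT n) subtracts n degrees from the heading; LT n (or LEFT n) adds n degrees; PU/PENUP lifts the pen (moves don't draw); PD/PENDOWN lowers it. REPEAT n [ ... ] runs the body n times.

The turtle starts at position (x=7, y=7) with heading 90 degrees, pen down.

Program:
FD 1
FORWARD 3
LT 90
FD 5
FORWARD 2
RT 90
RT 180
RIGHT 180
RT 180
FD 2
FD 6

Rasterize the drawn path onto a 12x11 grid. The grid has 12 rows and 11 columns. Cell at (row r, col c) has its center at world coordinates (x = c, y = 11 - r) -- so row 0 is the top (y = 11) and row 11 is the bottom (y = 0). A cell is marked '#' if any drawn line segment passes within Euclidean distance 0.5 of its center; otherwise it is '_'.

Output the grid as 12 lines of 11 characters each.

Segment 0: (7,7) -> (7,8)
Segment 1: (7,8) -> (7,11)
Segment 2: (7,11) -> (2,11)
Segment 3: (2,11) -> (0,11)
Segment 4: (0,11) -> (0,9)
Segment 5: (0,9) -> (0,3)

Answer: ########___
#______#___
#______#___
#______#___
#______#___
#__________
#__________
#__________
#__________
___________
___________
___________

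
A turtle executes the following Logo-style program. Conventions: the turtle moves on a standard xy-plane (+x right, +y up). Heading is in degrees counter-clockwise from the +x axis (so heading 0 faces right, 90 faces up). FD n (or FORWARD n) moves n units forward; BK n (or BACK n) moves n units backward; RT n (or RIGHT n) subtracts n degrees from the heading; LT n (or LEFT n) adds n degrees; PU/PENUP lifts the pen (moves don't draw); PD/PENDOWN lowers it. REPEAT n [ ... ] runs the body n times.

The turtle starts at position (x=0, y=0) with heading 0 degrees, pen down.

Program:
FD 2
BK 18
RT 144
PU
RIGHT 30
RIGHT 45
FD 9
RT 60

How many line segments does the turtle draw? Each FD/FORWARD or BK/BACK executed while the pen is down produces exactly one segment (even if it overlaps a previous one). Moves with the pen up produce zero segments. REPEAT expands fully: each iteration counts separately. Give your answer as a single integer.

Answer: 2

Derivation:
Executing turtle program step by step:
Start: pos=(0,0), heading=0, pen down
FD 2: (0,0) -> (2,0) [heading=0, draw]
BK 18: (2,0) -> (-16,0) [heading=0, draw]
RT 144: heading 0 -> 216
PU: pen up
RT 30: heading 216 -> 186
RT 45: heading 186 -> 141
FD 9: (-16,0) -> (-22.994,5.664) [heading=141, move]
RT 60: heading 141 -> 81
Final: pos=(-22.994,5.664), heading=81, 2 segment(s) drawn
Segments drawn: 2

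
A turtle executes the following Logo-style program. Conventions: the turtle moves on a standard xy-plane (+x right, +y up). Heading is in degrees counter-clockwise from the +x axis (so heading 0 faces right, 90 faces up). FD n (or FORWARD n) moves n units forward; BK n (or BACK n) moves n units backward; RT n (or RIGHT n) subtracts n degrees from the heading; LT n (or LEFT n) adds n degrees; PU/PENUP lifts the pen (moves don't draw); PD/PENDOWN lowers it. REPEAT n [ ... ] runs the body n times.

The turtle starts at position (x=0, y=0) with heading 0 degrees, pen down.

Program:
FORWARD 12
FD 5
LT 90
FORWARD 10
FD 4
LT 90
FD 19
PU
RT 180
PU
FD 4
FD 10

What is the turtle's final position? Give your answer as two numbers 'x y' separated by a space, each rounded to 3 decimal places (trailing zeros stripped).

Executing turtle program step by step:
Start: pos=(0,0), heading=0, pen down
FD 12: (0,0) -> (12,0) [heading=0, draw]
FD 5: (12,0) -> (17,0) [heading=0, draw]
LT 90: heading 0 -> 90
FD 10: (17,0) -> (17,10) [heading=90, draw]
FD 4: (17,10) -> (17,14) [heading=90, draw]
LT 90: heading 90 -> 180
FD 19: (17,14) -> (-2,14) [heading=180, draw]
PU: pen up
RT 180: heading 180 -> 0
PU: pen up
FD 4: (-2,14) -> (2,14) [heading=0, move]
FD 10: (2,14) -> (12,14) [heading=0, move]
Final: pos=(12,14), heading=0, 5 segment(s) drawn

Answer: 12 14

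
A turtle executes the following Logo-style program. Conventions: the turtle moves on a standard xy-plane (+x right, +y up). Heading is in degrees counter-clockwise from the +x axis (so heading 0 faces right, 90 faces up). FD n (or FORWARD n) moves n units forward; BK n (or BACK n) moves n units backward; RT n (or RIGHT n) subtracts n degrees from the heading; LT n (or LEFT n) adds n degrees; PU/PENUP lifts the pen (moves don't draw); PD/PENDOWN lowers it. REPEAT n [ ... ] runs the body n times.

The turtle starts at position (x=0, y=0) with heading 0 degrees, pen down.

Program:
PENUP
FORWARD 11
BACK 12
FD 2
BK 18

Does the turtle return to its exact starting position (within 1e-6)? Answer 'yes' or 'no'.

Executing turtle program step by step:
Start: pos=(0,0), heading=0, pen down
PU: pen up
FD 11: (0,0) -> (11,0) [heading=0, move]
BK 12: (11,0) -> (-1,0) [heading=0, move]
FD 2: (-1,0) -> (1,0) [heading=0, move]
BK 18: (1,0) -> (-17,0) [heading=0, move]
Final: pos=(-17,0), heading=0, 0 segment(s) drawn

Start position: (0, 0)
Final position: (-17, 0)
Distance = 17; >= 1e-6 -> NOT closed

Answer: no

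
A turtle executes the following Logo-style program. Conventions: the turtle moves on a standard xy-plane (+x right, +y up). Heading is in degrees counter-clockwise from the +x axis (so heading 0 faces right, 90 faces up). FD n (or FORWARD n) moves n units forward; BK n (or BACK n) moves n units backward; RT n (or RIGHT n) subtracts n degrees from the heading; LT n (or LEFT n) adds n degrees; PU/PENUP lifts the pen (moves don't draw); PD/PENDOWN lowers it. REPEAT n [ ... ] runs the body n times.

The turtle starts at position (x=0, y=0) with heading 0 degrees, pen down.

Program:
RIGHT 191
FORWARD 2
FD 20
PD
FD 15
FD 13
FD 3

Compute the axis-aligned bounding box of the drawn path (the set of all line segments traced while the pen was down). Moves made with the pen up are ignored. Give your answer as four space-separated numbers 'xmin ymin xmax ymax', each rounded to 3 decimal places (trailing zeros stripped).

Answer: -52.026 0 0 10.113

Derivation:
Executing turtle program step by step:
Start: pos=(0,0), heading=0, pen down
RT 191: heading 0 -> 169
FD 2: (0,0) -> (-1.963,0.382) [heading=169, draw]
FD 20: (-1.963,0.382) -> (-21.596,4.198) [heading=169, draw]
PD: pen down
FD 15: (-21.596,4.198) -> (-36.32,7.06) [heading=169, draw]
FD 13: (-36.32,7.06) -> (-49.081,9.54) [heading=169, draw]
FD 3: (-49.081,9.54) -> (-52.026,10.113) [heading=169, draw]
Final: pos=(-52.026,10.113), heading=169, 5 segment(s) drawn

Segment endpoints: x in {-52.026, -49.081, -36.32, -21.596, -1.963, 0}, y in {0, 0.382, 4.198, 7.06, 9.54, 10.113}
xmin=-52.026, ymin=0, xmax=0, ymax=10.113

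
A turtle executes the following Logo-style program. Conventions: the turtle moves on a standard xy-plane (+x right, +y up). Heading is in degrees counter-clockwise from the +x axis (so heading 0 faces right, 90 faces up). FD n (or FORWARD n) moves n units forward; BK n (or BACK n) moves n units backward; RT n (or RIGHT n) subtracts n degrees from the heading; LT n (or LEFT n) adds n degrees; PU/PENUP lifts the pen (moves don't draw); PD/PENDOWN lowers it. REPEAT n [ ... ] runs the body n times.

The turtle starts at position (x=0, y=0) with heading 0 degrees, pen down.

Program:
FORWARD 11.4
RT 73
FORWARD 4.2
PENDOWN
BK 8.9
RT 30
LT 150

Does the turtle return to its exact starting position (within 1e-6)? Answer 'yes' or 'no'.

Answer: no

Derivation:
Executing turtle program step by step:
Start: pos=(0,0), heading=0, pen down
FD 11.4: (0,0) -> (11.4,0) [heading=0, draw]
RT 73: heading 0 -> 287
FD 4.2: (11.4,0) -> (12.628,-4.016) [heading=287, draw]
PD: pen down
BK 8.9: (12.628,-4.016) -> (10.026,4.495) [heading=287, draw]
RT 30: heading 287 -> 257
LT 150: heading 257 -> 47
Final: pos=(10.026,4.495), heading=47, 3 segment(s) drawn

Start position: (0, 0)
Final position: (10.026, 4.495)
Distance = 10.987; >= 1e-6 -> NOT closed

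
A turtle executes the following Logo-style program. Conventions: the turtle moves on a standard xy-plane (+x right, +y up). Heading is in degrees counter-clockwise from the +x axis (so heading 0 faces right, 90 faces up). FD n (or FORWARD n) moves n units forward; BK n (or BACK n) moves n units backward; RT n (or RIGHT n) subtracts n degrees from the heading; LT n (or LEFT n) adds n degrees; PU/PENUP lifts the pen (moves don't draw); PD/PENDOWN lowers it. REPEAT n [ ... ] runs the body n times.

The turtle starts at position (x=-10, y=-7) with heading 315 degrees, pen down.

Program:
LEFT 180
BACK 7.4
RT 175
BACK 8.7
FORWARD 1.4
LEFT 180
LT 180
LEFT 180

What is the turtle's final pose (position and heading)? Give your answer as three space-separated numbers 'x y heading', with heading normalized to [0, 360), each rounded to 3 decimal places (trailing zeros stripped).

Executing turtle program step by step:
Start: pos=(-10,-7), heading=315, pen down
LT 180: heading 315 -> 135
BK 7.4: (-10,-7) -> (-4.767,-12.233) [heading=135, draw]
RT 175: heading 135 -> 320
BK 8.7: (-4.767,-12.233) -> (-11.432,-6.64) [heading=320, draw]
FD 1.4: (-11.432,-6.64) -> (-10.36,-7.54) [heading=320, draw]
LT 180: heading 320 -> 140
LT 180: heading 140 -> 320
LT 180: heading 320 -> 140
Final: pos=(-10.36,-7.54), heading=140, 3 segment(s) drawn

Answer: -10.36 -7.54 140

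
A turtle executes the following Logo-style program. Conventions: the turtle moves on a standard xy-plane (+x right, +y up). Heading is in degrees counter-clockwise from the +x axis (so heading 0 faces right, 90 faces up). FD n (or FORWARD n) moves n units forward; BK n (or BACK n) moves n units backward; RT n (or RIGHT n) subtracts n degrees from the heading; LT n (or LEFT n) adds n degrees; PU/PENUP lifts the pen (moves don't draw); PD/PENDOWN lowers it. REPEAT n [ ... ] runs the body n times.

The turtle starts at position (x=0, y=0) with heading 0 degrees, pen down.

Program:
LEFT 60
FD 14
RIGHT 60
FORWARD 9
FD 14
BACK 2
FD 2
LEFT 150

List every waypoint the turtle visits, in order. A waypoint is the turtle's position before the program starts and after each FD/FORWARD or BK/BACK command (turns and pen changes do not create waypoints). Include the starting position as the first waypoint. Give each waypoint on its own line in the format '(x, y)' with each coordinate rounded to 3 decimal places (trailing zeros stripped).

Executing turtle program step by step:
Start: pos=(0,0), heading=0, pen down
LT 60: heading 0 -> 60
FD 14: (0,0) -> (7,12.124) [heading=60, draw]
RT 60: heading 60 -> 0
FD 9: (7,12.124) -> (16,12.124) [heading=0, draw]
FD 14: (16,12.124) -> (30,12.124) [heading=0, draw]
BK 2: (30,12.124) -> (28,12.124) [heading=0, draw]
FD 2: (28,12.124) -> (30,12.124) [heading=0, draw]
LT 150: heading 0 -> 150
Final: pos=(30,12.124), heading=150, 5 segment(s) drawn
Waypoints (6 total):
(0, 0)
(7, 12.124)
(16, 12.124)
(30, 12.124)
(28, 12.124)
(30, 12.124)

Answer: (0, 0)
(7, 12.124)
(16, 12.124)
(30, 12.124)
(28, 12.124)
(30, 12.124)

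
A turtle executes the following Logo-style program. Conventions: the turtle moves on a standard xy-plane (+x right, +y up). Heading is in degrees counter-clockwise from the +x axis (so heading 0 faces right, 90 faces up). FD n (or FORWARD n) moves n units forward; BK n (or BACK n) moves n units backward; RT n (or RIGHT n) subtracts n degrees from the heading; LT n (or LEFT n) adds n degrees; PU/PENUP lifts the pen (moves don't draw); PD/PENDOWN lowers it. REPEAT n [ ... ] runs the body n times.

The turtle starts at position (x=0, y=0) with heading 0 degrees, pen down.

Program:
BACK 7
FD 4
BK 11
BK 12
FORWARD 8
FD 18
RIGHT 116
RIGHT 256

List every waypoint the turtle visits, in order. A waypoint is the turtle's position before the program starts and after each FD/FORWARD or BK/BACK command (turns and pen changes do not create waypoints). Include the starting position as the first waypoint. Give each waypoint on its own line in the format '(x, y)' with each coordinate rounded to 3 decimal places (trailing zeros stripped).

Answer: (0, 0)
(-7, 0)
(-3, 0)
(-14, 0)
(-26, 0)
(-18, 0)
(0, 0)

Derivation:
Executing turtle program step by step:
Start: pos=(0,0), heading=0, pen down
BK 7: (0,0) -> (-7,0) [heading=0, draw]
FD 4: (-7,0) -> (-3,0) [heading=0, draw]
BK 11: (-3,0) -> (-14,0) [heading=0, draw]
BK 12: (-14,0) -> (-26,0) [heading=0, draw]
FD 8: (-26,0) -> (-18,0) [heading=0, draw]
FD 18: (-18,0) -> (0,0) [heading=0, draw]
RT 116: heading 0 -> 244
RT 256: heading 244 -> 348
Final: pos=(0,0), heading=348, 6 segment(s) drawn
Waypoints (7 total):
(0, 0)
(-7, 0)
(-3, 0)
(-14, 0)
(-26, 0)
(-18, 0)
(0, 0)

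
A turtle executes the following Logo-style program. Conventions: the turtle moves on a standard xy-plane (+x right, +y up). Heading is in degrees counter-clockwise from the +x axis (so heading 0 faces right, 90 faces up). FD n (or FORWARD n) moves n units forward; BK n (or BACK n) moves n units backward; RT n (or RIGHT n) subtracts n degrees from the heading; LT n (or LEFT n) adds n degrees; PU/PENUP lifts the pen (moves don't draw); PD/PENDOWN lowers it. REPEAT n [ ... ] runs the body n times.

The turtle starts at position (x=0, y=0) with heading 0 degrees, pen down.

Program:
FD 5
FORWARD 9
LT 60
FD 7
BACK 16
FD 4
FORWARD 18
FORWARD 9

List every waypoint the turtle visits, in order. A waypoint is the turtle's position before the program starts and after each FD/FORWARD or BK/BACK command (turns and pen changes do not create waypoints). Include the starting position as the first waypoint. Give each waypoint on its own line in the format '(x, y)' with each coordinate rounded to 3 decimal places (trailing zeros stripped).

Executing turtle program step by step:
Start: pos=(0,0), heading=0, pen down
FD 5: (0,0) -> (5,0) [heading=0, draw]
FD 9: (5,0) -> (14,0) [heading=0, draw]
LT 60: heading 0 -> 60
FD 7: (14,0) -> (17.5,6.062) [heading=60, draw]
BK 16: (17.5,6.062) -> (9.5,-7.794) [heading=60, draw]
FD 4: (9.5,-7.794) -> (11.5,-4.33) [heading=60, draw]
FD 18: (11.5,-4.33) -> (20.5,11.258) [heading=60, draw]
FD 9: (20.5,11.258) -> (25,19.053) [heading=60, draw]
Final: pos=(25,19.053), heading=60, 7 segment(s) drawn
Waypoints (8 total):
(0, 0)
(5, 0)
(14, 0)
(17.5, 6.062)
(9.5, -7.794)
(11.5, -4.33)
(20.5, 11.258)
(25, 19.053)

Answer: (0, 0)
(5, 0)
(14, 0)
(17.5, 6.062)
(9.5, -7.794)
(11.5, -4.33)
(20.5, 11.258)
(25, 19.053)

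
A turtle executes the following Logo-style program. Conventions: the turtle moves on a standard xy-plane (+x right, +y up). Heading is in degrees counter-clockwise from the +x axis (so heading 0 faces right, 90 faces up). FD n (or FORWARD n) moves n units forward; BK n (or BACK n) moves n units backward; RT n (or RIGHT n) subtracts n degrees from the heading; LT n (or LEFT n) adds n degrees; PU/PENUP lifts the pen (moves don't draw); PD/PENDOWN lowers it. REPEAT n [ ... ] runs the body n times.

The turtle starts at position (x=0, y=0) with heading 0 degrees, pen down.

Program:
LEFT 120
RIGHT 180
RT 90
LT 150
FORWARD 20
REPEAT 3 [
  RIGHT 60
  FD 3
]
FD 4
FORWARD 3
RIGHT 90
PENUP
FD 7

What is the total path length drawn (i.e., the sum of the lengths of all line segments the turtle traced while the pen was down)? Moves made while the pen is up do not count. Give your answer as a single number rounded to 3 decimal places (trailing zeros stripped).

Executing turtle program step by step:
Start: pos=(0,0), heading=0, pen down
LT 120: heading 0 -> 120
RT 180: heading 120 -> 300
RT 90: heading 300 -> 210
LT 150: heading 210 -> 0
FD 20: (0,0) -> (20,0) [heading=0, draw]
REPEAT 3 [
  -- iteration 1/3 --
  RT 60: heading 0 -> 300
  FD 3: (20,0) -> (21.5,-2.598) [heading=300, draw]
  -- iteration 2/3 --
  RT 60: heading 300 -> 240
  FD 3: (21.5,-2.598) -> (20,-5.196) [heading=240, draw]
  -- iteration 3/3 --
  RT 60: heading 240 -> 180
  FD 3: (20,-5.196) -> (17,-5.196) [heading=180, draw]
]
FD 4: (17,-5.196) -> (13,-5.196) [heading=180, draw]
FD 3: (13,-5.196) -> (10,-5.196) [heading=180, draw]
RT 90: heading 180 -> 90
PU: pen up
FD 7: (10,-5.196) -> (10,1.804) [heading=90, move]
Final: pos=(10,1.804), heading=90, 6 segment(s) drawn

Segment lengths:
  seg 1: (0,0) -> (20,0), length = 20
  seg 2: (20,0) -> (21.5,-2.598), length = 3
  seg 3: (21.5,-2.598) -> (20,-5.196), length = 3
  seg 4: (20,-5.196) -> (17,-5.196), length = 3
  seg 5: (17,-5.196) -> (13,-5.196), length = 4
  seg 6: (13,-5.196) -> (10,-5.196), length = 3
Total = 36

Answer: 36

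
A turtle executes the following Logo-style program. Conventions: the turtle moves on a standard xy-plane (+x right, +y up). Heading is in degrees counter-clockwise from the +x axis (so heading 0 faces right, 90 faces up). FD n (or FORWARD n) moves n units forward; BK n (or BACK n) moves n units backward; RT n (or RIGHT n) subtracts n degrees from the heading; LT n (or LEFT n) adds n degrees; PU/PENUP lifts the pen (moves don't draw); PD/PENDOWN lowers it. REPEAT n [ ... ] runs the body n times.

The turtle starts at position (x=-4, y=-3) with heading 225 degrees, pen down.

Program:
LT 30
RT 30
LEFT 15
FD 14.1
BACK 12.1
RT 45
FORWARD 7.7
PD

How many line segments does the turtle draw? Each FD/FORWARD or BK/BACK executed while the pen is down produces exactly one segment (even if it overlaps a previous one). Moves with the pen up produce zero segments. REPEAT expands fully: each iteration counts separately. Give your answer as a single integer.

Executing turtle program step by step:
Start: pos=(-4,-3), heading=225, pen down
LT 30: heading 225 -> 255
RT 30: heading 255 -> 225
LT 15: heading 225 -> 240
FD 14.1: (-4,-3) -> (-11.05,-15.211) [heading=240, draw]
BK 12.1: (-11.05,-15.211) -> (-5,-4.732) [heading=240, draw]
RT 45: heading 240 -> 195
FD 7.7: (-5,-4.732) -> (-12.438,-6.725) [heading=195, draw]
PD: pen down
Final: pos=(-12.438,-6.725), heading=195, 3 segment(s) drawn
Segments drawn: 3

Answer: 3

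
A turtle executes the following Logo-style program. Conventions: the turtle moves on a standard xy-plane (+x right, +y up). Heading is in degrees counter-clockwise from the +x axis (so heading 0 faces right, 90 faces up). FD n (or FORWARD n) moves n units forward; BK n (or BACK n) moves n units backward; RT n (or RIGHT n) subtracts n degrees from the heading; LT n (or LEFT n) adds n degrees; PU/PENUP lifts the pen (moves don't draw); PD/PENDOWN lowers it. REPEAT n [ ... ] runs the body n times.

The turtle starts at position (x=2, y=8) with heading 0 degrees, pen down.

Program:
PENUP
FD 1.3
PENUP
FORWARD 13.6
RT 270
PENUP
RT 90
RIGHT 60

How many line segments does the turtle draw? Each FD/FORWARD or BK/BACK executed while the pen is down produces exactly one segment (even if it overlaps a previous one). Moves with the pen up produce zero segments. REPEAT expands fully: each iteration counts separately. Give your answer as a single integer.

Executing turtle program step by step:
Start: pos=(2,8), heading=0, pen down
PU: pen up
FD 1.3: (2,8) -> (3.3,8) [heading=0, move]
PU: pen up
FD 13.6: (3.3,8) -> (16.9,8) [heading=0, move]
RT 270: heading 0 -> 90
PU: pen up
RT 90: heading 90 -> 0
RT 60: heading 0 -> 300
Final: pos=(16.9,8), heading=300, 0 segment(s) drawn
Segments drawn: 0

Answer: 0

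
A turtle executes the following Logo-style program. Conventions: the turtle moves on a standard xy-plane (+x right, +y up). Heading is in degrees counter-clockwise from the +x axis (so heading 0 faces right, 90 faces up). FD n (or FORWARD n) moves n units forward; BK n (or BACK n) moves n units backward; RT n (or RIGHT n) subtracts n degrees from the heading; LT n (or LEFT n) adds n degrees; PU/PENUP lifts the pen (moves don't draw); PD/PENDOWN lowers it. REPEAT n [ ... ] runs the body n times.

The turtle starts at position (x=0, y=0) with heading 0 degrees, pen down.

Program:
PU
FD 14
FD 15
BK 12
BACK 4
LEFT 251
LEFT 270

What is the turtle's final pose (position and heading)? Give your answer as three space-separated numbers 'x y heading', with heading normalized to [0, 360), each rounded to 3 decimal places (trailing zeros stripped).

Answer: 13 0 161

Derivation:
Executing turtle program step by step:
Start: pos=(0,0), heading=0, pen down
PU: pen up
FD 14: (0,0) -> (14,0) [heading=0, move]
FD 15: (14,0) -> (29,0) [heading=0, move]
BK 12: (29,0) -> (17,0) [heading=0, move]
BK 4: (17,0) -> (13,0) [heading=0, move]
LT 251: heading 0 -> 251
LT 270: heading 251 -> 161
Final: pos=(13,0), heading=161, 0 segment(s) drawn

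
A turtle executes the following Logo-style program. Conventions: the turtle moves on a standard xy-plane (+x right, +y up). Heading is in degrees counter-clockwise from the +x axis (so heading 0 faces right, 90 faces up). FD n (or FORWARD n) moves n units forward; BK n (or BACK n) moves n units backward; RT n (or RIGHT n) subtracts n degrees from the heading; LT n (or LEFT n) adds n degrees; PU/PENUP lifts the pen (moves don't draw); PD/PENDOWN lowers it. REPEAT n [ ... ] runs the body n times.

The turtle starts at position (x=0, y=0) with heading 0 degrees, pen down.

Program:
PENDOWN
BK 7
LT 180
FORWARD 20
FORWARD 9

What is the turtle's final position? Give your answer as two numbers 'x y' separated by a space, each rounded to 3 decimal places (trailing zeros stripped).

Answer: -36 0

Derivation:
Executing turtle program step by step:
Start: pos=(0,0), heading=0, pen down
PD: pen down
BK 7: (0,0) -> (-7,0) [heading=0, draw]
LT 180: heading 0 -> 180
FD 20: (-7,0) -> (-27,0) [heading=180, draw]
FD 9: (-27,0) -> (-36,0) [heading=180, draw]
Final: pos=(-36,0), heading=180, 3 segment(s) drawn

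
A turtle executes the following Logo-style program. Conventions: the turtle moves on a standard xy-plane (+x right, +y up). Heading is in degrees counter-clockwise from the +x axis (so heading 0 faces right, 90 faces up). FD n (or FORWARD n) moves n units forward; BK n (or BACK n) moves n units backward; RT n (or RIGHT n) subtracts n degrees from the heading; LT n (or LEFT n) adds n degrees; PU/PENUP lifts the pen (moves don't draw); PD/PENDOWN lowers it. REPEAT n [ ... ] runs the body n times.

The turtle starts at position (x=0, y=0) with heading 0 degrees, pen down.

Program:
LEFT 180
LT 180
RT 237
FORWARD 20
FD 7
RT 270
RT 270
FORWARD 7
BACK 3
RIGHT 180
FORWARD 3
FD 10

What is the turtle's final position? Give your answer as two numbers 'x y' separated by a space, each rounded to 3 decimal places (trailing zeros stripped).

Answer: -19.607 30.192

Derivation:
Executing turtle program step by step:
Start: pos=(0,0), heading=0, pen down
LT 180: heading 0 -> 180
LT 180: heading 180 -> 0
RT 237: heading 0 -> 123
FD 20: (0,0) -> (-10.893,16.773) [heading=123, draw]
FD 7: (-10.893,16.773) -> (-14.705,22.644) [heading=123, draw]
RT 270: heading 123 -> 213
RT 270: heading 213 -> 303
FD 7: (-14.705,22.644) -> (-10.893,16.773) [heading=303, draw]
BK 3: (-10.893,16.773) -> (-12.527,19.289) [heading=303, draw]
RT 180: heading 303 -> 123
FD 3: (-12.527,19.289) -> (-14.161,21.805) [heading=123, draw]
FD 10: (-14.161,21.805) -> (-19.607,30.192) [heading=123, draw]
Final: pos=(-19.607,30.192), heading=123, 6 segment(s) drawn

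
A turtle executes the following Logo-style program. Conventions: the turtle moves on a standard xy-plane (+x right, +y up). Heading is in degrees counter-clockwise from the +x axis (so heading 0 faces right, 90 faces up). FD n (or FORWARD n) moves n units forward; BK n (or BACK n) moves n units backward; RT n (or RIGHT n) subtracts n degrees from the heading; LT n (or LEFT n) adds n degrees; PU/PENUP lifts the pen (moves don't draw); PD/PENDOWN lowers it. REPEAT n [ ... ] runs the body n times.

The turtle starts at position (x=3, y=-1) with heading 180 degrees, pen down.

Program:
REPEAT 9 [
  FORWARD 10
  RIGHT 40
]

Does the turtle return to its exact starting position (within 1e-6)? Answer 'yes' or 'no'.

Executing turtle program step by step:
Start: pos=(3,-1), heading=180, pen down
REPEAT 9 [
  -- iteration 1/9 --
  FD 10: (3,-1) -> (-7,-1) [heading=180, draw]
  RT 40: heading 180 -> 140
  -- iteration 2/9 --
  FD 10: (-7,-1) -> (-14.66,5.428) [heading=140, draw]
  RT 40: heading 140 -> 100
  -- iteration 3/9 --
  FD 10: (-14.66,5.428) -> (-16.397,15.276) [heading=100, draw]
  RT 40: heading 100 -> 60
  -- iteration 4/9 --
  FD 10: (-16.397,15.276) -> (-11.397,23.936) [heading=60, draw]
  RT 40: heading 60 -> 20
  -- iteration 5/9 --
  FD 10: (-11.397,23.936) -> (-2,27.356) [heading=20, draw]
  RT 40: heading 20 -> 340
  -- iteration 6/9 --
  FD 10: (-2,27.356) -> (7.397,23.936) [heading=340, draw]
  RT 40: heading 340 -> 300
  -- iteration 7/9 --
  FD 10: (7.397,23.936) -> (12.397,15.276) [heading=300, draw]
  RT 40: heading 300 -> 260
  -- iteration 8/9 --
  FD 10: (12.397,15.276) -> (10.66,5.428) [heading=260, draw]
  RT 40: heading 260 -> 220
  -- iteration 9/9 --
  FD 10: (10.66,5.428) -> (3,-1) [heading=220, draw]
  RT 40: heading 220 -> 180
]
Final: pos=(3,-1), heading=180, 9 segment(s) drawn

Start position: (3, -1)
Final position: (3, -1)
Distance = 0; < 1e-6 -> CLOSED

Answer: yes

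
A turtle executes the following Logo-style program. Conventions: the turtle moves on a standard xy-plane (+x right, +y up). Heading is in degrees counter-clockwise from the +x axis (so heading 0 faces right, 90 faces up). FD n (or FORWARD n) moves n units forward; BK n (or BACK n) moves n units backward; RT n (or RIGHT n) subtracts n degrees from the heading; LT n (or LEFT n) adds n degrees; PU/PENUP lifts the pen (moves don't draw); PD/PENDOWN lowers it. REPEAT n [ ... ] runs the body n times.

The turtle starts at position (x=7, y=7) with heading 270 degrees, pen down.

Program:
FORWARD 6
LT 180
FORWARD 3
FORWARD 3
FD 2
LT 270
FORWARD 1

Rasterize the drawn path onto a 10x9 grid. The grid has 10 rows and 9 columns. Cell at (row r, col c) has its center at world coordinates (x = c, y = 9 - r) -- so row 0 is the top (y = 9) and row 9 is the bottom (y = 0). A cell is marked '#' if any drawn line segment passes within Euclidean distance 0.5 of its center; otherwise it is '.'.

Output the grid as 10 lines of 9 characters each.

Answer: .......##
.......#.
.......#.
.......#.
.......#.
.......#.
.......#.
.......#.
.......#.
.........

Derivation:
Segment 0: (7,7) -> (7,1)
Segment 1: (7,1) -> (7,4)
Segment 2: (7,4) -> (7,7)
Segment 3: (7,7) -> (7,9)
Segment 4: (7,9) -> (8,9)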